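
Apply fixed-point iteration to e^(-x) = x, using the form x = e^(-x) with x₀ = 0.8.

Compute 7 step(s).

Equation: e^(-x) = x
Fixed-point form: x = e^(-x)
x₀ = 0.8

x_1 = g(0.800000) = 0.449329
x_2 = g(0.449329) = 0.638056
x_3 = g(0.638056) = 0.528318
x_4 = g(0.528318) = 0.589596
x_5 = g(0.589596) = 0.554551
x_6 = g(0.554551) = 0.574330
x_7 = g(0.574330) = 0.563082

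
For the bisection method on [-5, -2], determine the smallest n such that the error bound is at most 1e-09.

We need (b-a)/2^n ≤ 1e-09
(-2 - (-5))/2^n ≤ 1e-09
3/2^n ≤ 1e-09
2^n ≥ 3000000000
n ≥ log₂(3000000000) = 31.48
n ≥ 32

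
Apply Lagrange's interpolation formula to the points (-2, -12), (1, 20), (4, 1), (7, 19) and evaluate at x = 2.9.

Lagrange interpolation formula:
P(x) = Σ yᵢ × Lᵢ(x)
where Lᵢ(x) = Π_{j≠i} (x - xⱼ)/(xᵢ - xⱼ)

L_0(2.9) = (2.9 - 1)/(-2 - 1) × (2.9 - 4)/(-2 - 4) × (2.9 - 7)/(-2 - 7) = -0.052895
L_1(2.9) = (2.9 - (-2))/(1 - (-2)) × (2.9 - 4)/(1 - 4) × (2.9 - 7)/(1 - 7) = 0.409241
L_2(2.9) = (2.9 - (-2))/(4 - (-2)) × (2.9 - 1)/(4 - 1) × (2.9 - 7)/(4 - 7) = 0.706870
L_3(2.9) = (2.9 - (-2))/(7 - (-2)) × (2.9 - 1)/(7 - 1) × (2.9 - 4)/(7 - 4) = -0.063216

P(2.9) = (-12)×L_0(2.9) + 20×L_1(2.9) + 1×L_2(2.9) + 19×L_3(2.9)
P(2.9) = 8.325321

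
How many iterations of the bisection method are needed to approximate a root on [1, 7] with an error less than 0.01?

We need (b-a)/2^n ≤ 0.01
(7 - 1)/2^n ≤ 0.01
6/2^n ≤ 0.01
2^n ≥ 600
n ≥ log₂(600) = 9.23
n ≥ 10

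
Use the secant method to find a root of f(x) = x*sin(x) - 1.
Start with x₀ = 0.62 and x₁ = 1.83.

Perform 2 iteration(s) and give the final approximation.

f(x) = x*sin(x) - 1
x₀ = 0.62, x₁ = 1.83

Secant formula: x_{n+1} = x_n - f(x_n)(x_n - x_{n-1})/(f(x_n) - f(x_{n-1}))

Iteration 1:
  f(0.620000) = -0.639758
  f(1.830000) = 0.768868
  x_2 = 1.830000 - 0.768868×(1.830000 - 0.620000)/(0.768868 - (-0.639758))
       = 1.169548
Iteration 2:
  f(1.830000) = 0.768868
  f(1.169548) = 0.076656
  x_3 = 1.169548 - 0.076656×(1.169548 - 1.830000)/(0.076656 - 0.768868)
       = 1.096409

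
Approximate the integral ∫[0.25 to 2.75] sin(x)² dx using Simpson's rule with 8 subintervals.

f(x) = sin(x)²
a = 0.25, b = 2.75, n = 8
h = (b - a)/n = 0.312500

Simpson's rule: (h/3)[f(x₀) + 4f(x₁) + 2f(x₂) + ... + f(xₙ)]

x_0 = 0.2500, f(x_0) = 0.061209, coefficient = 1
x_1 = 0.5625, f(x_1) = 0.284412, coefficient = 4
x_2 = 0.8750, f(x_2) = 0.589123, coefficient = 2
x_3 = 1.1875, f(x_3) = 0.860139, coefficient = 4
x_4 = 1.5000, f(x_4) = 0.994996, coefficient = 2
x_5 = 1.8125, f(x_5) = 0.942708, coefficient = 4
x_6 = 2.1250, f(x_6) = 0.723044, coefficient = 2
x_7 = 2.4375, f(x_7) = 0.419052, coefficient = 4
x_8 = 2.7500, f(x_8) = 0.145665, coefficient = 1

I ≈ (0.312500/3) × 14.846446 = 1.546505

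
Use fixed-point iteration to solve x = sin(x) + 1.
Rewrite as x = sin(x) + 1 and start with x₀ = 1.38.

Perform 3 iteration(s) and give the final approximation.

Equation: x = sin(x) + 1
Fixed-point form: x = sin(x) + 1
x₀ = 1.38

x_1 = g(1.380000) = 1.981854
x_2 = g(1.981854) = 1.916699
x_3 = g(1.916699) = 1.940770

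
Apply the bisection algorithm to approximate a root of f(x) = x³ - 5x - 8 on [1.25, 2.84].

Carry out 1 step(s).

f(x) = x³ - 5x - 8
Initial interval: [1.25, 2.84]

Iteration 1:
  c_1 = (1.250000 + 2.840000)/2 = 2.045000
  f(c_1) = f(2.045000) = -9.672759
  f(a) × f(c) ≥ 0, new interval: [2.045000, 2.840000]

After 1 iteration(s), the approximation is c_1 = 2.045000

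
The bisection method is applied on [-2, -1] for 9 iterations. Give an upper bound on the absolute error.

Bisection error bound: |error| ≤ (b-a)/2^n
|error| ≤ (-1 - (-2))/2^9 = 1/2^9
|error| ≤ 0.0019531250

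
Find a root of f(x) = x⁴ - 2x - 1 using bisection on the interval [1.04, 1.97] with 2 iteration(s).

f(x) = x⁴ - 2x - 1
Initial interval: [1.04, 1.97]

Iteration 1:
  c_1 = (1.040000 + 1.970000)/2 = 1.505000
  f(c_1) = f(1.505000) = 1.120338
  f(a) × f(c) < 0, new interval: [1.040000, 1.505000]
Iteration 2:
  c_2 = (1.040000 + 1.505000)/2 = 1.272500
  f(c_2) = f(1.272500) = -0.923009
  f(a) × f(c) ≥ 0, new interval: [1.272500, 1.505000]

After 2 iteration(s), the approximation is c_2 = 1.272500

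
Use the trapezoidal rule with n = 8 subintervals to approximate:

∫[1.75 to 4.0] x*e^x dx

f(x) = x*e^x
a = 1.75, b = 4.0, n = 8
h = (b - a)/n = 0.281250

Trapezoidal rule: (h/2)[f(x₀) + 2f(x₁) + 2f(x₂) + ... + f(xₙ)]

x_0 = 1.7500, f(x_0) = 10.070555, coefficient = 1
x_1 = 2.0312, f(x_1) = 15.485458, coefficient = 2
x_2 = 2.3125, f(x_2) = 23.355423, coefficient = 2
x_3 = 2.5938, f(x_3) = 34.703991, coefficient = 2
x_4 = 2.8750, f(x_4) = 50.960594, coefficient = 2
x_5 = 3.1562, f(x_5) = 74.116236, coefficient = 2
x_6 = 3.4375, f(x_6) = 106.937491, coefficient = 2
x_7 = 3.7188, f(x_7) = 153.260270, coefficient = 2
x_8 = 4.0000, f(x_8) = 218.392600, coefficient = 1

I ≈ (0.281250/2) × 1146.102080 = 161.170605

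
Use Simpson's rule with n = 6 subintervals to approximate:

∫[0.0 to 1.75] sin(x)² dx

f(x) = sin(x)²
a = 0.0, b = 1.75, n = 6
h = (b - a)/n = 0.291667

Simpson's rule: (h/3)[f(x₀) + 4f(x₁) + 2f(x₂) + ... + f(xₙ)]

x_0 = 0.0000, f(x_0) = 0.000000, coefficient = 1
x_1 = 0.2917, f(x_1) = 0.082684, coefficient = 4
x_2 = 0.5833, f(x_2) = 0.303391, coefficient = 2
x_3 = 0.8750, f(x_3) = 0.589123, coefficient = 4
x_4 = 1.1667, f(x_4) = 0.845379, coefficient = 2
x_5 = 1.4583, f(x_5) = 0.987405, coefficient = 4
x_6 = 1.7500, f(x_6) = 0.968228, coefficient = 1

I ≈ (0.291667/3) × 9.902619 = 0.962755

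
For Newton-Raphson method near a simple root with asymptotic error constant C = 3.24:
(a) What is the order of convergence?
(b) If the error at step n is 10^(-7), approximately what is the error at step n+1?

(a) Newton-Raphson has quadratic (order 2) convergence near simple roots.
    This means |e_{n+1}| ≈ C|e_n|².

(b) With |e_n| = 10^(-7) and C = 3.24:
    |e_{n+1}| ≈ 3.24 × (10^(-7))² = 3.24 × 10^(-14)

(a) 2 (quadratic); (b) |e_{n+1}| ≈ 3.240e-14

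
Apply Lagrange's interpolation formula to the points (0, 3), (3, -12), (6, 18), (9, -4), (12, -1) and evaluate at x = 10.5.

Lagrange interpolation formula:
P(x) = Σ yᵢ × Lᵢ(x)
where Lᵢ(x) = Π_{j≠i} (x - xⱼ)/(xᵢ - xⱼ)

L_0(10.5) = (10.5 - 3)/(0 - 3) × (10.5 - 6)/(0 - 6) × (10.5 - 9)/(0 - 9) × (10.5 - 12)/(0 - 12) = -0.039062
L_1(10.5) = (10.5 - 0)/(3 - 0) × (10.5 - 6)/(3 - 6) × (10.5 - 9)/(3 - 9) × (10.5 - 12)/(3 - 12) = 0.218750
L_2(10.5) = (10.5 - 0)/(6 - 0) × (10.5 - 3)/(6 - 3) × (10.5 - 9)/(6 - 9) × (10.5 - 12)/(6 - 12) = -0.546875
L_3(10.5) = (10.5 - 0)/(9 - 0) × (10.5 - 3)/(9 - 3) × (10.5 - 6)/(9 - 6) × (10.5 - 12)/(9 - 12) = 1.093750
L_4(10.5) = (10.5 - 0)/(12 - 0) × (10.5 - 3)/(12 - 3) × (10.5 - 6)/(12 - 6) × (10.5 - 9)/(12 - 9) = 0.273438

P(10.5) = 3×L_0(10.5) + (-12)×L_1(10.5) + 18×L_2(10.5) + (-4)×L_3(10.5) + (-1)×L_4(10.5)
P(10.5) = -17.234375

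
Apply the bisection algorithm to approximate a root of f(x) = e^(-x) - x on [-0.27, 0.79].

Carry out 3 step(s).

f(x) = e^(-x) - x
Initial interval: [-0.27, 0.79]

Iteration 1:
  c_1 = (-0.270000 + 0.790000)/2 = 0.260000
  f(c_1) = f(0.260000) = 0.511052
  f(a) × f(c) ≥ 0, new interval: [0.260000, 0.790000]
Iteration 2:
  c_2 = (0.260000 + 0.790000)/2 = 0.525000
  f(c_2) = f(0.525000) = 0.066555
  f(a) × f(c) ≥ 0, new interval: [0.525000, 0.790000]
Iteration 3:
  c_3 = (0.525000 + 0.790000)/2 = 0.657500
  f(c_3) = f(0.657500) = -0.139355
  f(a) × f(c) < 0, new interval: [0.525000, 0.657500]

After 3 iteration(s), the approximation is c_3 = 0.657500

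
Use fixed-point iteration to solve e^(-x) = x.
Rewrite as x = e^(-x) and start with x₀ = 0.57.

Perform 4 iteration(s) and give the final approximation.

Equation: e^(-x) = x
Fixed-point form: x = e^(-x)
x₀ = 0.57

x_1 = g(0.570000) = 0.565525
x_2 = g(0.565525) = 0.568062
x_3 = g(0.568062) = 0.566623
x_4 = g(0.566623) = 0.567439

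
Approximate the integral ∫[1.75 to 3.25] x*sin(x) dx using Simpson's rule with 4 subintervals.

f(x) = x*sin(x)
a = 1.75, b = 3.25, n = 4
h = (b - a)/n = 0.375000

Simpson's rule: (h/3)[f(x₀) + 4f(x₁) + 2f(x₂) + ... + f(xₙ)]

x_0 = 1.7500, f(x_0) = 1.721975, coefficient = 1
x_1 = 2.1250, f(x_1) = 1.806930, coefficient = 4
x_2 = 2.5000, f(x_2) = 1.496180, coefficient = 2
x_3 = 2.8750, f(x_3) = 0.757407, coefficient = 4
x_4 = 3.2500, f(x_4) = -0.351634, coefficient = 1

I ≈ (0.375000/3) × 14.620049 = 1.827506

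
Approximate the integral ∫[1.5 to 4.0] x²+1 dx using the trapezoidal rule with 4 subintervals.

f(x) = x²+1
a = 1.5, b = 4.0, n = 4
h = (b - a)/n = 0.625000

Trapezoidal rule: (h/2)[f(x₀) + 2f(x₁) + 2f(x₂) + ... + f(xₙ)]

x_0 = 1.5000, f(x_0) = 3.250000, coefficient = 1
x_1 = 2.1250, f(x_1) = 5.515625, coefficient = 2
x_2 = 2.7500, f(x_2) = 8.562500, coefficient = 2
x_3 = 3.3750, f(x_3) = 12.390625, coefficient = 2
x_4 = 4.0000, f(x_4) = 17.000000, coefficient = 1

I ≈ (0.625000/2) × 73.187500 = 22.871094
Exact value: 22.708333
Error: 0.162760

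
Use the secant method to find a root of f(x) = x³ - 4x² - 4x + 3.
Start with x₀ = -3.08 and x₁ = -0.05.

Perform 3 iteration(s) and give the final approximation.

f(x) = x³ - 4x² - 4x + 3
x₀ = -3.08, x₁ = -0.05

Secant formula: x_{n+1} = x_n - f(x_n)(x_n - x_{n-1})/(f(x_n) - f(x_{n-1}))

Iteration 1:
  f(-3.080000) = -51.843712
  f(-0.050000) = 3.189875
  x_2 = -0.050000 - 3.189875×(-0.050000 - (-3.080000))/(3.189875 - (-51.843712))
       = -0.225626
Iteration 2:
  f(-0.050000) = 3.189875
  f(-0.225626) = 3.687389
  x_3 = -0.225626 - 3.687389×(-0.225626 - (-0.050000))/(3.687389 - 3.189875)
       = 1.076047
Iteration 3:
  f(-0.225626) = 3.687389
  f(1.076047) = -4.689766
  x_4 = 1.076047 - (-4.689766)×(1.076047 - (-0.225626))/(-4.689766 - 3.687389)
       = 0.347334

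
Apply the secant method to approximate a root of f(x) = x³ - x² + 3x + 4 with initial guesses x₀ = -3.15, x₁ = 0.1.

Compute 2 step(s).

f(x) = x³ - x² + 3x + 4
x₀ = -3.15, x₁ = 0.1

Secant formula: x_{n+1} = x_n - f(x_n)(x_n - x_{n-1})/(f(x_n) - f(x_{n-1}))

Iteration 1:
  f(-3.150000) = -46.628375
  f(0.100000) = 4.291000
  x_2 = 0.100000 - 4.291000×(0.100000 - (-3.150000))/(4.291000 - (-46.628375))
       = -0.173879
Iteration 2:
  f(0.100000) = 4.291000
  f(-0.173879) = 3.442872
  x_3 = -0.173879 - 3.442872×(-0.173879 - 0.100000)/(3.442872 - 4.291000)
       = -1.285657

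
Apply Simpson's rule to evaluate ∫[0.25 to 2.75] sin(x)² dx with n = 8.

f(x) = sin(x)²
a = 0.25, b = 2.75, n = 8
h = (b - a)/n = 0.312500

Simpson's rule: (h/3)[f(x₀) + 4f(x₁) + 2f(x₂) + ... + f(xₙ)]

x_0 = 0.2500, f(x_0) = 0.061209, coefficient = 1
x_1 = 0.5625, f(x_1) = 0.284412, coefficient = 4
x_2 = 0.8750, f(x_2) = 0.589123, coefficient = 2
x_3 = 1.1875, f(x_3) = 0.860139, coefficient = 4
x_4 = 1.5000, f(x_4) = 0.994996, coefficient = 2
x_5 = 1.8125, f(x_5) = 0.942708, coefficient = 4
x_6 = 2.1250, f(x_6) = 0.723044, coefficient = 2
x_7 = 2.4375, f(x_7) = 0.419052, coefficient = 4
x_8 = 2.7500, f(x_8) = 0.145665, coefficient = 1

I ≈ (0.312500/3) × 14.846446 = 1.546505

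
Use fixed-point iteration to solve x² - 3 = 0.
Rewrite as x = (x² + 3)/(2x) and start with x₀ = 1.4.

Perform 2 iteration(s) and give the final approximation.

Equation: x² - 3 = 0
Fixed-point form: x = (x² + 3)/(2x)
x₀ = 1.4

x_1 = g(1.400000) = 1.771429
x_2 = g(1.771429) = 1.732488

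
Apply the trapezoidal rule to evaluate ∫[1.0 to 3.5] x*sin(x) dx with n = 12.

f(x) = x*sin(x)
a = 1.0, b = 3.5, n = 12
h = (b - a)/n = 0.208333

Trapezoidal rule: (h/2)[f(x₀) + 2f(x₁) + 2f(x₂) + ... + f(xₙ)]

x_0 = 1.0000, f(x_0) = 0.841471, coefficient = 1
x_1 = 1.2083, f(x_1) = 1.129823, coefficient = 2
x_2 = 1.4167, f(x_2) = 1.399873, coefficient = 2
x_3 = 1.6250, f(x_3) = 1.622613, coefficient = 2
x_4 = 1.8333, f(x_4) = 1.770514, coefficient = 2
x_5 = 2.0417, f(x_5) = 1.819480, coefficient = 2
x_6 = 2.2500, f(x_6) = 1.750665, coefficient = 2
x_7 = 2.4583, f(x_7) = 1.552005, coefficient = 2
x_8 = 2.6667, f(x_8) = 1.219394, coefficient = 2
x_9 = 2.8750, f(x_9) = 0.757407, coefficient = 2
x_10 = 3.0833, f(x_10) = 0.179531, coefficient = 2
x_11 = 3.2917, f(x_11) = -0.492141, coefficient = 2
x_12 = 3.5000, f(x_12) = -1.227741, coefficient = 1

I ≈ (0.208333/2) × 25.032057 = 2.607506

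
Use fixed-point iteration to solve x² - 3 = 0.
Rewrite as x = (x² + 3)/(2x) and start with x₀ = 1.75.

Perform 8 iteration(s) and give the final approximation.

Equation: x² - 3 = 0
Fixed-point form: x = (x² + 3)/(2x)
x₀ = 1.75

x_1 = g(1.750000) = 1.732143
x_2 = g(1.732143) = 1.732051
x_3 = g(1.732051) = 1.732051
x_4 = g(1.732051) = 1.732051
x_5 = g(1.732051) = 1.732051
x_6 = g(1.732051) = 1.732051
x_7 = g(1.732051) = 1.732051
x_8 = g(1.732051) = 1.732051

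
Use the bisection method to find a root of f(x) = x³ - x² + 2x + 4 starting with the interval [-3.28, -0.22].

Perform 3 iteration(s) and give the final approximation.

f(x) = x³ - x² + 2x + 4
Initial interval: [-3.28, -0.22]

Iteration 1:
  c_1 = (-3.280000 + (-0.220000))/2 = -1.750000
  f(c_1) = f(-1.750000) = -7.921875
  f(a) × f(c) ≥ 0, new interval: [-1.750000, -0.220000]
Iteration 2:
  c_2 = (-1.750000 + (-0.220000))/2 = -0.985000
  f(c_2) = f(-0.985000) = 0.104103
  f(a) × f(c) < 0, new interval: [-1.750000, -0.985000]
Iteration 3:
  c_3 = (-1.750000 + (-0.985000))/2 = -1.367500
  f(c_3) = f(-1.367500) = -3.162358
  f(a) × f(c) ≥ 0, new interval: [-1.367500, -0.985000]

After 3 iteration(s), the approximation is c_3 = -1.367500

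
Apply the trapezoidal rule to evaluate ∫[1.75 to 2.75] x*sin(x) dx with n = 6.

f(x) = x*sin(x)
a = 1.75, b = 2.75, n = 6
h = (b - a)/n = 0.166667

Trapezoidal rule: (h/2)[f(x₀) + 2f(x₁) + 2f(x₂) + ... + f(xₙ)]

x_0 = 1.7500, f(x_0) = 1.721975, coefficient = 1
x_1 = 1.9167, f(x_1) = 1.803163, coefficient = 2
x_2 = 2.0833, f(x_2) = 1.815632, coefficient = 2
x_3 = 2.2500, f(x_3) = 1.750665, coefficient = 2
x_4 = 2.4167, f(x_4) = 1.602443, coefficient = 2
x_5 = 2.5833, f(x_5) = 1.368419, coefficient = 2
x_6 = 2.7500, f(x_6) = 1.049568, coefficient = 1

I ≈ (0.166667/2) × 19.452187 = 1.621016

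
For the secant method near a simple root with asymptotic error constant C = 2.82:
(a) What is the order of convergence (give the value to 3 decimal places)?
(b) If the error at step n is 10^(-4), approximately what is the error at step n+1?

(a) Secant method has superlinear convergence with order φ = (1+√5)/2 ≈ 1.618.
    This means |e_{n+1}| ≈ C|e_n|^1.618.

(b) With |e_n| = 10^(-4) and C = 2.82:
    |e_{n+1}| ≈ 2.82 × (10^(-4))^1.618 = 2.82 × 10^(-6.47)

(a) ≈ 1.618 (golden ratio); (b) |e_{n+1}| ≈ 9.509e-07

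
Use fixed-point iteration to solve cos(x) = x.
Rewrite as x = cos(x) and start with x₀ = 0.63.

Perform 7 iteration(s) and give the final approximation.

Equation: cos(x) = x
Fixed-point form: x = cos(x)
x₀ = 0.63

x_1 = g(0.630000) = 0.808028
x_2 = g(0.808028) = 0.690926
x_3 = g(0.690926) = 0.770656
x_4 = g(0.770656) = 0.717454
x_5 = g(0.717454) = 0.753482
x_6 = g(0.753482) = 0.729311
x_7 = g(0.729311) = 0.745634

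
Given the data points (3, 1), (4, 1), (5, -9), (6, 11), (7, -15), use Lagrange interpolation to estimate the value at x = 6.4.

Lagrange interpolation formula:
P(x) = Σ yᵢ × Lᵢ(x)
where Lᵢ(x) = Π_{j≠i} (x - xⱼ)/(xᵢ - xⱼ)

L_0(6.4) = (6.4 - 4)/(3 - 4) × (6.4 - 5)/(3 - 5) × (6.4 - 6)/(3 - 6) × (6.4 - 7)/(3 - 7) = -0.033600
L_1(6.4) = (6.4 - 3)/(4 - 3) × (6.4 - 5)/(4 - 5) × (6.4 - 6)/(4 - 6) × (6.4 - 7)/(4 - 7) = 0.190400
L_2(6.4) = (6.4 - 3)/(5 - 3) × (6.4 - 4)/(5 - 4) × (6.4 - 6)/(5 - 6) × (6.4 - 7)/(5 - 7) = -0.489600
L_3(6.4) = (6.4 - 3)/(6 - 3) × (6.4 - 4)/(6 - 4) × (6.4 - 5)/(6 - 5) × (6.4 - 7)/(6 - 7) = 1.142400
L_4(6.4) = (6.4 - 3)/(7 - 3) × (6.4 - 4)/(7 - 4) × (6.4 - 5)/(7 - 5) × (6.4 - 6)/(7 - 6) = 0.190400

P(6.4) = 1×L_0(6.4) + 1×L_1(6.4) + (-9)×L_2(6.4) + 11×L_3(6.4) + (-15)×L_4(6.4)
P(6.4) = 14.273600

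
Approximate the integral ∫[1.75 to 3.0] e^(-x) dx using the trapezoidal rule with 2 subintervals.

f(x) = e^(-x)
a = 1.75, b = 3.0, n = 2
h = (b - a)/n = 0.625000

Trapezoidal rule: (h/2)[f(x₀) + 2f(x₁) + 2f(x₂) + ... + f(xₙ)]

x_0 = 1.7500, f(x_0) = 0.173774, coefficient = 1
x_1 = 2.3750, f(x_1) = 0.093014, coefficient = 2
x_2 = 3.0000, f(x_2) = 0.049787, coefficient = 1

I ≈ (0.625000/2) × 0.409590 = 0.127997
Exact value: 0.123987
Error: 0.004010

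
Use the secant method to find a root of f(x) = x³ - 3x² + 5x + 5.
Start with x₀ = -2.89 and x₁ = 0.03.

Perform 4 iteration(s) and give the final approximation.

f(x) = x³ - 3x² + 5x + 5
x₀ = -2.89, x₁ = 0.03

Secant formula: x_{n+1} = x_n - f(x_n)(x_n - x_{n-1})/(f(x_n) - f(x_{n-1}))

Iteration 1:
  f(-2.890000) = -58.643869
  f(0.030000) = 5.147327
  x_2 = 0.030000 - 5.147327×(0.030000 - (-2.890000))/(5.147327 - (-58.643869))
       = -0.205616
Iteration 2:
  f(0.030000) = 5.147327
  f(-0.205616) = 3.836396
  x_3 = -0.205616 - 3.836396×(-0.205616 - 0.030000)/(3.836396 - 5.147327)
       = -0.895137
Iteration 3:
  f(-0.205616) = 3.836396
  f(-0.895137) = -2.596738
  x_4 = -0.895137 - (-2.596738)×(-0.895137 - (-0.205616))/(-2.596738 - 3.836396)
       = -0.616811
Iteration 4:
  f(-0.895137) = -2.596738
  f(-0.616811) = 0.539907
  x_5 = -0.616811 - 0.539907×(-0.616811 - (-0.895137))/(0.539907 - (-2.596738))
       = -0.664719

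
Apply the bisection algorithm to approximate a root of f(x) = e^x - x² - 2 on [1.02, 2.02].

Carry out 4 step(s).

f(x) = e^x - x² - 2
Initial interval: [1.02, 2.02]

Iteration 1:
  c_1 = (1.020000 + 2.020000)/2 = 1.520000
  f(c_1) = f(1.520000) = 0.261825
  f(a) × f(c) < 0, new interval: [1.020000, 1.520000]
Iteration 2:
  c_2 = (1.020000 + 1.520000)/2 = 1.270000
  f(c_2) = f(1.270000) = -0.052047
  f(a) × f(c) ≥ 0, new interval: [1.270000, 1.520000]
Iteration 3:
  c_3 = (1.270000 + 1.520000)/2 = 1.395000
  f(c_3) = f(1.395000) = 0.088950
  f(a) × f(c) < 0, new interval: [1.270000, 1.395000]
Iteration 4:
  c_4 = (1.270000 + 1.395000)/2 = 1.332500
  f(c_4) = f(1.332500) = 0.014952
  f(a) × f(c) < 0, new interval: [1.270000, 1.332500]

After 4 iteration(s), the approximation is c_4 = 1.332500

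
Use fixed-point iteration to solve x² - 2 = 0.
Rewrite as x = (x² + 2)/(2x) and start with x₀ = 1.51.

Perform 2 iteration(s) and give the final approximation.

Equation: x² - 2 = 0
Fixed-point form: x = (x² + 2)/(2x)
x₀ = 1.51

x_1 = g(1.510000) = 1.417252
x_2 = g(1.417252) = 1.414217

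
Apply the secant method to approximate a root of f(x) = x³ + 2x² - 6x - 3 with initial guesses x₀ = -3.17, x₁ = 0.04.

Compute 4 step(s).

f(x) = x³ + 2x² - 6x - 3
x₀ = -3.17, x₁ = 0.04

Secant formula: x_{n+1} = x_n - f(x_n)(x_n - x_{n-1})/(f(x_n) - f(x_{n-1}))

Iteration 1:
  f(-3.170000) = 4.262787
  f(0.040000) = -3.236736
  x_2 = 0.040000 - (-3.236736)×(0.040000 - (-3.170000))/(-3.236736 - 4.262787)
       = -1.345411
Iteration 2:
  f(0.040000) = -3.236736
  f(-1.345411) = 6.257358
  x_3 = -1.345411 - 6.257358×(-1.345411 - 0.040000)/(6.257358 - (-3.236736))
       = -0.432316
Iteration 3:
  f(-1.345411) = 6.257358
  f(-0.432316) = -0.113110
  x_4 = -0.432316 - (-0.113110)×(-0.432316 - (-1.345411))/(-0.113110 - 6.257358)
       = -0.448528
Iteration 4:
  f(-0.432316) = -0.113110
  f(-0.448528) = 0.003290
  x_5 = -0.448528 - 0.003290×(-0.448528 - (-0.432316))/(0.003290 - (-0.113110))
       = -0.448070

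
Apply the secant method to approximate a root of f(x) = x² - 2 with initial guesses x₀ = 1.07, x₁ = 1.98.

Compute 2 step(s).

f(x) = x² - 2
x₀ = 1.07, x₁ = 1.98

Secant formula: x_{n+1} = x_n - f(x_n)(x_n - x_{n-1})/(f(x_n) - f(x_{n-1}))

Iteration 1:
  f(1.070000) = -0.855100
  f(1.980000) = 1.920400
  x_2 = 1.980000 - 1.920400×(1.980000 - 1.070000)/(1.920400 - (-0.855100))
       = 1.350361
Iteration 2:
  f(1.980000) = 1.920400
  f(1.350361) = -0.176526
  x_3 = 1.350361 - (-0.176526)×(1.350361 - 1.980000)/(-0.176526 - 1.920400)
       = 1.403366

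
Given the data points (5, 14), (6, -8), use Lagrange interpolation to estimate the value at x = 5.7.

Lagrange interpolation formula:
P(x) = Σ yᵢ × Lᵢ(x)
where Lᵢ(x) = Π_{j≠i} (x - xⱼ)/(xᵢ - xⱼ)

L_0(5.7) = (5.7 - 6)/(5 - 6) = 0.300000
L_1(5.7) = (5.7 - 5)/(6 - 5) = 0.700000

P(5.7) = 14×L_0(5.7) + (-8)×L_1(5.7)
P(5.7) = -1.400000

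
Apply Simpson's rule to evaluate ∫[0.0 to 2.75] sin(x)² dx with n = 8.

f(x) = sin(x)²
a = 0.0, b = 2.75, n = 8
h = (b - a)/n = 0.343750

Simpson's rule: (h/3)[f(x₀) + 4f(x₁) + 2f(x₂) + ... + f(xₙ)]

x_0 = 0.0000, f(x_0) = 0.000000, coefficient = 1
x_1 = 0.3438, f(x_1) = 0.113583, coefficient = 4
x_2 = 0.6875, f(x_2) = 0.402726, coefficient = 2
x_3 = 1.0312, f(x_3) = 0.736064, coefficient = 4
x_4 = 1.3750, f(x_4) = 0.962151, coefficient = 2
x_5 = 1.7188, f(x_5) = 0.978269, coefficient = 4
x_6 = 2.0625, f(x_6) = 0.777095, coefficient = 2
x_7 = 2.4062, f(x_7) = 0.450028, coefficient = 4
x_8 = 2.7500, f(x_8) = 0.145665, coefficient = 1

I ≈ (0.343750/3) × 13.541384 = 1.551617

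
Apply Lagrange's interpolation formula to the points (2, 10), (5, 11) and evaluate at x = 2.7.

Lagrange interpolation formula:
P(x) = Σ yᵢ × Lᵢ(x)
where Lᵢ(x) = Π_{j≠i} (x - xⱼ)/(xᵢ - xⱼ)

L_0(2.7) = (2.7 - 5)/(2 - 5) = 0.766667
L_1(2.7) = (2.7 - 2)/(5 - 2) = 0.233333

P(2.7) = 10×L_0(2.7) + 11×L_1(2.7)
P(2.7) = 10.233333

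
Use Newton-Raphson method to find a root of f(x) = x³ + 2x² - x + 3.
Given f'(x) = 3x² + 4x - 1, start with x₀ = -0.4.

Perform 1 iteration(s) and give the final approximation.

f(x) = x³ + 2x² - x + 3
f'(x) = 3x² + 4x - 1
x₀ = -0.4

Newton-Raphson formula: x_{n+1} = x_n - f(x_n)/f'(x_n)

Iteration 1:
  f(-0.400000) = 3.656000
  f'(-0.400000) = -2.120000
  x_1 = -0.400000 - 3.656000/(-2.120000) = 1.324528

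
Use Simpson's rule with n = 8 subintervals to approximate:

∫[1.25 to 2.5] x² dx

f(x) = x²
a = 1.25, b = 2.5, n = 8
h = (b - a)/n = 0.156250

Simpson's rule: (h/3)[f(x₀) + 4f(x₁) + 2f(x₂) + ... + f(xₙ)]

x_0 = 1.2500, f(x_0) = 1.562500, coefficient = 1
x_1 = 1.4062, f(x_1) = 1.977539, coefficient = 4
x_2 = 1.5625, f(x_2) = 2.441406, coefficient = 2
x_3 = 1.7188, f(x_3) = 2.954102, coefficient = 4
x_4 = 1.8750, f(x_4) = 3.515625, coefficient = 2
x_5 = 2.0312, f(x_5) = 4.125977, coefficient = 4
x_6 = 2.1875, f(x_6) = 4.785156, coefficient = 2
x_7 = 2.3438, f(x_7) = 5.493164, coefficient = 4
x_8 = 2.5000, f(x_8) = 6.250000, coefficient = 1

I ≈ (0.156250/3) × 87.500000 = 4.557292
Exact value: 4.557292
Error: 0.000000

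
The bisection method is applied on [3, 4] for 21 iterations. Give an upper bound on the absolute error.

Bisection error bound: |error| ≤ (b-a)/2^n
|error| ≤ (4 - 3)/2^21 = 1/2^21
|error| ≤ 0.0000004768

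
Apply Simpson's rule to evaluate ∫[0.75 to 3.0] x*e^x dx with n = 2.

f(x) = x*e^x
a = 0.75, b = 3.0, n = 2
h = (b - a)/n = 1.125000

Simpson's rule: (h/3)[f(x₀) + 4f(x₁) + 2f(x₂) + ... + f(xₙ)]

x_0 = 0.7500, f(x_0) = 1.587750, coefficient = 1
x_1 = 1.8750, f(x_1) = 12.226536, coefficient = 4
x_2 = 3.0000, f(x_2) = 60.256611, coefficient = 1

I ≈ (1.125000/3) × 110.750504 = 41.531439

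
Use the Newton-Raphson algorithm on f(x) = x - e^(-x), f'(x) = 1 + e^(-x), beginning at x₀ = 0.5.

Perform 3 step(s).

f(x) = x - e^(-x)
f'(x) = 1 + e^(-x)
x₀ = 0.5

Newton-Raphson formula: x_{n+1} = x_n - f(x_n)/f'(x_n)

Iteration 1:
  f(0.500000) = -0.106531
  f'(0.500000) = 1.606531
  x_1 = 0.500000 - (-0.106531)/1.606531 = 0.566311
Iteration 2:
  f(0.566311) = -0.001305
  f'(0.566311) = 1.567616
  x_2 = 0.566311 - (-0.001305)/1.567616 = 0.567143
Iteration 3:
  f(0.567143) = 0.000000
  f'(0.567143) = 1.567143
  x_3 = 0.567143 - 0.000000/1.567143 = 0.567143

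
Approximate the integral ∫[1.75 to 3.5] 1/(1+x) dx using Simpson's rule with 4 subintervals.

f(x) = 1/(1+x)
a = 1.75, b = 3.5, n = 4
h = (b - a)/n = 0.437500

Simpson's rule: (h/3)[f(x₀) + 4f(x₁) + 2f(x₂) + ... + f(xₙ)]

x_0 = 1.7500, f(x_0) = 0.363636, coefficient = 1
x_1 = 2.1875, f(x_1) = 0.313725, coefficient = 4
x_2 = 2.6250, f(x_2) = 0.275862, coefficient = 2
x_3 = 3.0625, f(x_3) = 0.246154, coefficient = 4
x_4 = 3.5000, f(x_4) = 0.222222, coefficient = 1

I ≈ (0.437500/3) × 3.377100 = 0.492494
Exact value: 0.492476
Error: 0.000017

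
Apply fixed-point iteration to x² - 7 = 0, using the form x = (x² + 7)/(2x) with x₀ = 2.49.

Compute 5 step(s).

Equation: x² - 7 = 0
Fixed-point form: x = (x² + 7)/(2x)
x₀ = 2.49

x_1 = g(2.490000) = 2.650622
x_2 = g(2.650622) = 2.645756
x_3 = g(2.645756) = 2.645751
x_4 = g(2.645751) = 2.645751
x_5 = g(2.645751) = 2.645751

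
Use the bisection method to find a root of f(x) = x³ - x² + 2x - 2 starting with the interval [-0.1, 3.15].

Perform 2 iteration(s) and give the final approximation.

f(x) = x³ - x² + 2x - 2
Initial interval: [-0.1, 3.15]

Iteration 1:
  c_1 = (-0.100000 + 3.150000)/2 = 1.525000
  f(c_1) = f(1.525000) = 2.270953
  f(a) × f(c) < 0, new interval: [-0.100000, 1.525000]
Iteration 2:
  c_2 = (-0.100000 + 1.525000)/2 = 0.712500
  f(c_2) = f(0.712500) = -0.720951
  f(a) × f(c) ≥ 0, new interval: [0.712500, 1.525000]

After 2 iteration(s), the approximation is c_2 = 0.712500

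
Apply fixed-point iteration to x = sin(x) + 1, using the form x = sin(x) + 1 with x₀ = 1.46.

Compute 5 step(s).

Equation: x = sin(x) + 1
Fixed-point form: x = sin(x) + 1
x₀ = 1.46

x_1 = g(1.460000) = 1.993868
x_2 = g(1.993868) = 1.911832
x_3 = g(1.911832) = 1.942409
x_4 = g(1.942409) = 1.931743
x_5 = g(1.931743) = 1.935563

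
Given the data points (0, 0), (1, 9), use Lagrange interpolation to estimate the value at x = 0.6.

Lagrange interpolation formula:
P(x) = Σ yᵢ × Lᵢ(x)
where Lᵢ(x) = Π_{j≠i} (x - xⱼ)/(xᵢ - xⱼ)

L_0(0.6) = (0.6 - 1)/(0 - 1) = 0.400000
L_1(0.6) = (0.6 - 0)/(1 - 0) = 0.600000

P(0.6) = 0×L_0(0.6) + 9×L_1(0.6)
P(0.6) = 5.400000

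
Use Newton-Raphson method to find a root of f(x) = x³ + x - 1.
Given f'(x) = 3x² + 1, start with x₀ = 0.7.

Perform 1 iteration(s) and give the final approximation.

f(x) = x³ + x - 1
f'(x) = 3x² + 1
x₀ = 0.7

Newton-Raphson formula: x_{n+1} = x_n - f(x_n)/f'(x_n)

Iteration 1:
  f(0.700000) = 0.043000
  f'(0.700000) = 2.470000
  x_1 = 0.700000 - 0.043000/2.470000 = 0.682591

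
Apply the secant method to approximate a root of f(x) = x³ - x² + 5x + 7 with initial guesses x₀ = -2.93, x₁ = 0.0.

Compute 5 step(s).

f(x) = x³ - x² + 5x + 7
x₀ = -2.93, x₁ = 0.0

Secant formula: x_{n+1} = x_n - f(x_n)(x_n - x_{n-1})/(f(x_n) - f(x_{n-1}))

Iteration 1:
  f(-2.930000) = -41.388657
  f(0.000000) = 7.000000
  x_2 = 0.000000 - 7.000000×(0.000000 - (-2.930000))/(7.000000 - (-41.388657))
       = -0.423860
Iteration 2:
  f(0.000000) = 7.000000
  f(-0.423860) = 4.624895
  x_3 = -0.423860 - 4.624895×(-0.423860 - 0.000000)/(4.624895 - 7.000000)
       = -1.249216
Iteration 3:
  f(-0.423860) = 4.624895
  f(-1.249216) = -2.756067
  x_4 = -1.249216 - (-2.756067)×(-1.249216 - (-0.423860))/(-2.756067 - 4.624895)
       = -0.941026
Iteration 4:
  f(-1.249216) = -2.756067
  f(-0.941026) = 0.576034
  x_5 = -0.941026 - 0.576034×(-0.941026 - (-1.249216))/(0.576034 - (-2.756067))
       = -0.994304
Iteration 5:
  f(-0.941026) = 0.576034
  f(-0.994304) = 0.056831
  x_6 = -0.994304 - 0.056831×(-0.994304 - (-0.941026))/(0.056831 - 0.576034)
       = -1.000136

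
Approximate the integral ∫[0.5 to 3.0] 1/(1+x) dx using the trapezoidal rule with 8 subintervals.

f(x) = 1/(1+x)
a = 0.5, b = 3.0, n = 8
h = (b - a)/n = 0.312500

Trapezoidal rule: (h/2)[f(x₀) + 2f(x₁) + 2f(x₂) + ... + f(xₙ)]

x_0 = 0.5000, f(x_0) = 0.666667, coefficient = 1
x_1 = 0.8125, f(x_1) = 0.551724, coefficient = 2
x_2 = 1.1250, f(x_2) = 0.470588, coefficient = 2
x_3 = 1.4375, f(x_3) = 0.410256, coefficient = 2
x_4 = 1.7500, f(x_4) = 0.363636, coefficient = 2
x_5 = 2.0625, f(x_5) = 0.326531, coefficient = 2
x_6 = 2.3750, f(x_6) = 0.296296, coefficient = 2
x_7 = 2.6875, f(x_7) = 0.271186, coefficient = 2
x_8 = 3.0000, f(x_8) = 0.250000, coefficient = 1

I ≈ (0.312500/2) × 6.297104 = 0.983922
Exact value: 0.980829
Error: 0.003093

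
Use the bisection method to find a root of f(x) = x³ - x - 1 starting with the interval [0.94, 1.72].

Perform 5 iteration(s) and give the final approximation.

f(x) = x³ - x - 1
Initial interval: [0.94, 1.72]

Iteration 1:
  c_1 = (0.940000 + 1.720000)/2 = 1.330000
  f(c_1) = f(1.330000) = 0.022637
  f(a) × f(c) < 0, new interval: [0.940000, 1.330000]
Iteration 2:
  c_2 = (0.940000 + 1.330000)/2 = 1.135000
  f(c_2) = f(1.135000) = -0.672865
  f(a) × f(c) ≥ 0, new interval: [1.135000, 1.330000]
Iteration 3:
  c_3 = (1.135000 + 1.330000)/2 = 1.232500
  f(c_3) = f(1.232500) = -0.360263
  f(a) × f(c) ≥ 0, new interval: [1.232500, 1.330000]
Iteration 4:
  c_4 = (1.232500 + 1.330000)/2 = 1.281250
  f(c_4) = f(1.281250) = -0.177948
  f(a) × f(c) ≥ 0, new interval: [1.281250, 1.330000]
Iteration 5:
  c_5 = (1.281250 + 1.330000)/2 = 1.305625
  f(c_5) = f(1.305625) = -0.079983
  f(a) × f(c) ≥ 0, new interval: [1.305625, 1.330000]

After 5 iteration(s), the approximation is c_5 = 1.305625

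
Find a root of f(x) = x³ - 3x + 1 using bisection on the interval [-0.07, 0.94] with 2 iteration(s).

f(x) = x³ - 3x + 1
Initial interval: [-0.07, 0.94]

Iteration 1:
  c_1 = (-0.070000 + 0.940000)/2 = 0.435000
  f(c_1) = f(0.435000) = -0.222687
  f(a) × f(c) < 0, new interval: [-0.070000, 0.435000]
Iteration 2:
  c_2 = (-0.070000 + 0.435000)/2 = 0.182500
  f(c_2) = f(0.182500) = 0.458578
  f(a) × f(c) ≥ 0, new interval: [0.182500, 0.435000]

After 2 iteration(s), the approximation is c_2 = 0.182500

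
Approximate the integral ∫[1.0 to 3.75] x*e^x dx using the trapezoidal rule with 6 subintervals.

f(x) = x*e^x
a = 1.0, b = 3.75, n = 6
h = (b - a)/n = 0.458333

Trapezoidal rule: (h/2)[f(x₀) + 2f(x₁) + 2f(x₂) + ... + f(xₙ)]

x_0 = 1.0000, f(x_0) = 2.718282, coefficient = 1
x_1 = 1.4583, f(x_1) = 6.269067, coefficient = 2
x_2 = 1.9167, f(x_2) = 13.029998, coefficient = 2
x_3 = 2.3750, f(x_3) = 25.533656, coefficient = 2
x_4 = 2.8333, f(x_4) = 48.172446, coefficient = 2
x_5 = 3.2917, f(x_5) = 88.505145, coefficient = 2
x_6 = 3.7500, f(x_6) = 159.454058, coefficient = 1

I ≈ (0.458333/2) × 525.192966 = 120.356721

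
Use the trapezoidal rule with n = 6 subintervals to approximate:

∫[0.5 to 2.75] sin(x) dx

f(x) = sin(x)
a = 0.5, b = 2.75, n = 6
h = (b - a)/n = 0.375000

Trapezoidal rule: (h/2)[f(x₀) + 2f(x₁) + 2f(x₂) + ... + f(xₙ)]

x_0 = 0.5000, f(x_0) = 0.479426, coefficient = 1
x_1 = 0.8750, f(x_1) = 0.767544, coefficient = 2
x_2 = 1.2500, f(x_2) = 0.948985, coefficient = 2
x_3 = 1.6250, f(x_3) = 0.998531, coefficient = 2
x_4 = 2.0000, f(x_4) = 0.909297, coefficient = 2
x_5 = 2.3750, f(x_5) = 0.693685, coefficient = 2
x_6 = 2.7500, f(x_6) = 0.381661, coefficient = 1

I ≈ (0.375000/2) × 9.497170 = 1.780719
Exact value: 1.801885
Error: 0.021165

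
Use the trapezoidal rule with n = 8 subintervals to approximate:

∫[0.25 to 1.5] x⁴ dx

f(x) = x⁴
a = 0.25, b = 1.5, n = 8
h = (b - a)/n = 0.156250

Trapezoidal rule: (h/2)[f(x₀) + 2f(x₁) + 2f(x₂) + ... + f(xₙ)]

x_0 = 0.2500, f(x_0) = 0.003906, coefficient = 1
x_1 = 0.4062, f(x_1) = 0.027238, coefficient = 2
x_2 = 0.5625, f(x_2) = 0.100113, coefficient = 2
x_3 = 0.7188, f(x_3) = 0.266877, coefficient = 2
x_4 = 0.8750, f(x_4) = 0.586182, coefficient = 2
x_5 = 1.0312, f(x_5) = 1.130982, coefficient = 2
x_6 = 1.1875, f(x_6) = 1.988541, coefficient = 2
x_7 = 1.3438, f(x_7) = 3.260423, coefficient = 2
x_8 = 1.5000, f(x_8) = 5.062500, coefficient = 1

I ≈ (0.156250/2) × 19.787117 = 1.545869
Exact value: 1.518555
Error: 0.027314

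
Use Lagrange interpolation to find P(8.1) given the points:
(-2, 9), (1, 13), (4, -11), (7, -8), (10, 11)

Lagrange interpolation formula:
P(x) = Σ yᵢ × Lᵢ(x)
where Lᵢ(x) = Π_{j≠i} (x - xⱼ)/(xᵢ - xⱼ)

L_0(8.1) = (8.1 - 1)/(-2 - 1) × (8.1 - 4)/(-2 - 4) × (8.1 - 7)/(-2 - 7) × (8.1 - 10)/(-2 - 10) = -0.031296
L_1(8.1) = (8.1 - (-2))/(1 - (-2)) × (8.1 - 4)/(1 - 4) × (8.1 - 7)/(1 - 7) × (8.1 - 10)/(1 - 10) = 0.178080
L_2(8.1) = (8.1 - (-2))/(4 - (-2)) × (8.1 - 1)/(4 - 1) × (8.1 - 7)/(4 - 7) × (8.1 - 10)/(4 - 10) = -0.462574
L_3(8.1) = (8.1 - (-2))/(7 - (-2)) × (8.1 - 1)/(7 - 1) × (8.1 - 4)/(7 - 4) × (8.1 - 10)/(7 - 10) = 1.149426
L_4(8.1) = (8.1 - (-2))/(10 - (-2)) × (8.1 - 1)/(10 - 1) × (8.1 - 4)/(10 - 4) × (8.1 - 7)/(10 - 7) = 0.166364

P(8.1) = 9×L_0(8.1) + 13×L_1(8.1) + (-11)×L_2(8.1) + (-8)×L_3(8.1) + 11×L_4(8.1)
P(8.1) = -0.243713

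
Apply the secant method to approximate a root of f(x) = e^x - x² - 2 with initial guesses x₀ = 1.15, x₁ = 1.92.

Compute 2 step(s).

f(x) = e^x - x² - 2
x₀ = 1.15, x₁ = 1.92

Secant formula: x_{n+1} = x_n - f(x_n)(x_n - x_{n-1})/(f(x_n) - f(x_{n-1}))

Iteration 1:
  f(1.150000) = -0.164307
  f(1.920000) = 1.134558
  x_2 = 1.920000 - 1.134558×(1.920000 - 1.150000)/(1.134558 - (-0.164307))
       = 1.247405
Iteration 2:
  f(1.920000) = 1.134558
  f(1.247405) = -0.074722
  x_3 = 1.247405 - (-0.074722)×(1.247405 - 1.920000)/(-0.074722 - 1.134558)
       = 1.288965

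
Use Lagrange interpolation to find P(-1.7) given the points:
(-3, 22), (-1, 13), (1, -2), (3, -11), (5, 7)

Lagrange interpolation formula:
P(x) = Σ yᵢ × Lᵢ(x)
where Lᵢ(x) = Π_{j≠i} (x - xⱼ)/(xᵢ - xⱼ)

L_0(-1.7) = (-1.7 - (-1))/(-3 - (-1)) × (-1.7 - 1)/(-3 - 1) × (-1.7 - 3)/(-3 - 3) × (-1.7 - 5)/(-3 - 5) = 0.154990
L_1(-1.7) = (-1.7 - (-3))/(-1 - (-3)) × (-1.7 - 1)/(-1 - 1) × (-1.7 - 3)/(-1 - 3) × (-1.7 - 5)/(-1 - 5) = 1.151353
L_2(-1.7) = (-1.7 - (-3))/(1 - (-3)) × (-1.7 - (-1))/(1 - (-1)) × (-1.7 - 3)/(1 - 3) × (-1.7 - 5)/(1 - 5) = -0.447748
L_3(-1.7) = (-1.7 - (-3))/(3 - (-3)) × (-1.7 - (-1))/(3 - (-1)) × (-1.7 - 1)/(3 - 1) × (-1.7 - 5)/(3 - 5) = 0.171478
L_4(-1.7) = (-1.7 - (-3))/(5 - (-3)) × (-1.7 - (-1))/(5 - (-1)) × (-1.7 - 1)/(5 - 1) × (-1.7 - 3)/(5 - 3) = -0.030073

P(-1.7) = 22×L_0(-1.7) + 13×L_1(-1.7) + (-2)×L_2(-1.7) + (-11)×L_3(-1.7) + 7×L_4(-1.7)
P(-1.7) = 17.176096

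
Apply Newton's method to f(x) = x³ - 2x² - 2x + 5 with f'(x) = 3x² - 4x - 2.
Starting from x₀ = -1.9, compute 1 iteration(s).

f(x) = x³ - 2x² - 2x + 5
f'(x) = 3x² - 4x - 2
x₀ = -1.9

Newton-Raphson formula: x_{n+1} = x_n - f(x_n)/f'(x_n)

Iteration 1:
  f(-1.900000) = -5.279000
  f'(-1.900000) = 16.430000
  x_1 = -1.900000 - (-5.279000)/16.430000 = -1.578698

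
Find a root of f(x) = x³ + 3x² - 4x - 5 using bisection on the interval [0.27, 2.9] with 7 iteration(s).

f(x) = x³ + 3x² - 4x - 5
Initial interval: [0.27, 2.9]

Iteration 1:
  c_1 = (0.270000 + 2.900000)/2 = 1.585000
  f(c_1) = f(1.585000) = 0.178552
  f(a) × f(c) < 0, new interval: [0.270000, 1.585000]
Iteration 2:
  c_2 = (0.270000 + 1.585000)/2 = 0.927500
  f(c_2) = f(0.927500) = -5.331344
  f(a) × f(c) ≥ 0, new interval: [0.927500, 1.585000]
Iteration 3:
  c_3 = (0.927500 + 1.585000)/2 = 1.256250
  f(c_3) = f(1.256250) = -3.307939
  f(a) × f(c) ≥ 0, new interval: [1.256250, 1.585000]
Iteration 4:
  c_4 = (1.256250 + 1.585000)/2 = 1.420625
  f(c_4) = f(1.420625) = -1.760903
  f(a) × f(c) ≥ 0, new interval: [1.420625, 1.585000]
Iteration 5:
  c_5 = (1.420625 + 1.585000)/2 = 1.502813
  f(c_5) = f(1.502813) = -0.841894
  f(a) × f(c) ≥ 0, new interval: [1.502813, 1.585000]
Iteration 6:
  c_6 = (1.502813 + 1.585000)/2 = 1.543906
  f(c_6) = f(1.543906) = -0.344559
  f(a) × f(c) ≥ 0, new interval: [1.543906, 1.585000]
Iteration 7:
  c_7 = (1.543906 + 1.585000)/2 = 1.564453
  f(c_7) = f(1.564453) = -0.086251
  f(a) × f(c) ≥ 0, new interval: [1.564453, 1.585000]

After 7 iteration(s), the approximation is c_7 = 1.564453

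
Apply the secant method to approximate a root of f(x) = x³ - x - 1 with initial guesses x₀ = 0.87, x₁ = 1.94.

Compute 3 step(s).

f(x) = x³ - x - 1
x₀ = 0.87, x₁ = 1.94

Secant formula: x_{n+1} = x_n - f(x_n)(x_n - x_{n-1})/(f(x_n) - f(x_{n-1}))

Iteration 1:
  f(0.870000) = -1.211497
  f(1.940000) = 4.361384
  x_2 = 1.940000 - 4.361384×(1.940000 - 0.870000)/(4.361384 - (-1.211497))
       = 1.102609
Iteration 2:
  f(1.940000) = 4.361384
  f(1.102609) = -0.762116
  x_3 = 1.102609 - (-0.762116)×(1.102609 - 1.940000)/(-0.762116 - 4.361384)
       = 1.227170
Iteration 3:
  f(1.102609) = -0.762116
  f(1.227170) = -0.379118
  x_4 = 1.227170 - (-0.379118)×(1.227170 - 1.102609)/(-0.379118 - (-0.762116))
       = 1.350469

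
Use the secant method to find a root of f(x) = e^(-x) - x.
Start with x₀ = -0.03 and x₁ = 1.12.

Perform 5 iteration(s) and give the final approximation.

f(x) = e^(-x) - x
x₀ = -0.03, x₁ = 1.12

Secant formula: x_{n+1} = x_n - f(x_n)(x_n - x_{n-1})/(f(x_n) - f(x_{n-1}))

Iteration 1:
  f(-0.030000) = 1.060455
  f(1.120000) = -0.793720
  x_2 = 1.120000 - (-0.793720)×(1.120000 - (-0.030000))/(-0.793720 - 1.060455)
       = 0.627717
Iteration 2:
  f(1.120000) = -0.793720
  f(0.627717) = -0.093908
  x_3 = 0.627717 - (-0.093908)×(0.627717 - 1.120000)/(-0.093908 - (-0.793720))
       = 0.561657
Iteration 3:
  f(0.627717) = -0.093908
  f(0.561657) = 0.008606
  x_4 = 0.561657 - 0.008606×(0.561657 - 0.627717)/(0.008606 - (-0.093908))
       = 0.567203
Iteration 4:
  f(0.561657) = 0.008606
  f(0.567203) = -0.000093
  x_5 = 0.567203 - (-0.000093)×(0.567203 - 0.561657)/(-0.000093 - 0.008606)
       = 0.567143
Iteration 5:
  f(0.567203) = -0.000093
  f(0.567143) = 0.000000
  x_6 = 0.567143 - 0.000000×(0.567143 - 0.567203)/(0.000000 - (-0.000093))
       = 0.567143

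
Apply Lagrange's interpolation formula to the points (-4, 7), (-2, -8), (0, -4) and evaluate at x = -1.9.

Lagrange interpolation formula:
P(x) = Σ yᵢ × Lᵢ(x)
where Lᵢ(x) = Π_{j≠i} (x - xⱼ)/(xᵢ - xⱼ)

L_0(-1.9) = (-1.9 - (-2))/(-4 - (-2)) × (-1.9 - 0)/(-4 - 0) = -0.023750
L_1(-1.9) = (-1.9 - (-4))/(-2 - (-4)) × (-1.9 - 0)/(-2 - 0) = 0.997500
L_2(-1.9) = (-1.9 - (-4))/(0 - (-4)) × (-1.9 - (-2))/(0 - (-2)) = 0.026250

P(-1.9) = 7×L_0(-1.9) + (-8)×L_1(-1.9) + (-4)×L_2(-1.9)
P(-1.9) = -8.251250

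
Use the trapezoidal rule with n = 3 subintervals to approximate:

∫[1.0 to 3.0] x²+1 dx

f(x) = x²+1
a = 1.0, b = 3.0, n = 3
h = (b - a)/n = 0.666667

Trapezoidal rule: (h/2)[f(x₀) + 2f(x₁) + 2f(x₂) + ... + f(xₙ)]

x_0 = 1.0000, f(x_0) = 2.000000, coefficient = 1
x_1 = 1.6667, f(x_1) = 3.777778, coefficient = 2
x_2 = 2.3333, f(x_2) = 6.444444, coefficient = 2
x_3 = 3.0000, f(x_3) = 10.000000, coefficient = 1

I ≈ (0.666667/2) × 32.444444 = 10.814815
Exact value: 10.666667
Error: 0.148148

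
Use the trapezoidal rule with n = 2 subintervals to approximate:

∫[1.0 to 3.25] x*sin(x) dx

f(x) = x*sin(x)
a = 1.0, b = 3.25, n = 2
h = (b - a)/n = 1.125000

Trapezoidal rule: (h/2)[f(x₀) + 2f(x₁) + 2f(x₂) + ... + f(xₙ)]

x_0 = 1.0000, f(x_0) = 0.841471, coefficient = 1
x_1 = 2.1250, f(x_1) = 1.806930, coefficient = 2
x_2 = 3.2500, f(x_2) = -0.351634, coefficient = 1

I ≈ (1.125000/2) × 4.103696 = 2.308329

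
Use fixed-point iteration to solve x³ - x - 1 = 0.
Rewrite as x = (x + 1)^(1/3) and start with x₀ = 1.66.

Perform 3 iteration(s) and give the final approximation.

Equation: x³ - x - 1 = 0
Fixed-point form: x = (x + 1)^(1/3)
x₀ = 1.66

x_1 = g(1.660000) = 1.385566
x_2 = g(1.385566) = 1.336176
x_3 = g(1.336176) = 1.326891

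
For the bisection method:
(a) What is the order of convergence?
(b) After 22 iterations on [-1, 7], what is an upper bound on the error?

(a) Bisection has linear (order 1) convergence; the error is halved each step.

(b) Error bound = (b-a)/2^n = (7 - (-1))/2^{22}
    = 8/2^{22}

(a) 1 (linear); (b) error ≤ 1.91e-06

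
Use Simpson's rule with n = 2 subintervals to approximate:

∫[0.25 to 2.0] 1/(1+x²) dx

f(x) = 1/(1+x²)
a = 0.25, b = 2.0, n = 2
h = (b - a)/n = 0.875000

Simpson's rule: (h/3)[f(x₀) + 4f(x₁) + 2f(x₂) + ... + f(xₙ)]

x_0 = 0.2500, f(x_0) = 0.941176, coefficient = 1
x_1 = 1.1250, f(x_1) = 0.441379, coefficient = 4
x_2 = 2.0000, f(x_2) = 0.200000, coefficient = 1

I ≈ (0.875000/3) × 2.906694 = 0.847786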